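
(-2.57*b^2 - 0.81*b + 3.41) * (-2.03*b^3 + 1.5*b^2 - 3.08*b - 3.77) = 5.2171*b^5 - 2.2107*b^4 - 0.2217*b^3 + 17.2987*b^2 - 7.4491*b - 12.8557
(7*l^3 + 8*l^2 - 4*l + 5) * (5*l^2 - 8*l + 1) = 35*l^5 - 16*l^4 - 77*l^3 + 65*l^2 - 44*l + 5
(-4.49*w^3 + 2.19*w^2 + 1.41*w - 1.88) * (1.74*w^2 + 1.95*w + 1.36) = -7.8126*w^5 - 4.9449*w^4 + 0.617499999999999*w^3 + 2.4567*w^2 - 1.7484*w - 2.5568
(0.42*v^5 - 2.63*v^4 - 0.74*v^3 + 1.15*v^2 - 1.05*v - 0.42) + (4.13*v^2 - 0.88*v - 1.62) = 0.42*v^5 - 2.63*v^4 - 0.74*v^3 + 5.28*v^2 - 1.93*v - 2.04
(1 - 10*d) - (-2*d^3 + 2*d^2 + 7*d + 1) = 2*d^3 - 2*d^2 - 17*d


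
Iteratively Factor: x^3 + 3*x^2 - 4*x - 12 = (x + 3)*(x^2 - 4) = (x + 2)*(x + 3)*(x - 2)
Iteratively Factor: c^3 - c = (c - 1)*(c^2 + c) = (c - 1)*(c + 1)*(c)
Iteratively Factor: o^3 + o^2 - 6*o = (o - 2)*(o^2 + 3*o) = (o - 2)*(o + 3)*(o)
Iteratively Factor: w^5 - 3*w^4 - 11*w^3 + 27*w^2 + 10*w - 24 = (w + 3)*(w^4 - 6*w^3 + 7*w^2 + 6*w - 8) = (w - 2)*(w + 3)*(w^3 - 4*w^2 - w + 4) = (w - 4)*(w - 2)*(w + 3)*(w^2 - 1) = (w - 4)*(w - 2)*(w - 1)*(w + 3)*(w + 1)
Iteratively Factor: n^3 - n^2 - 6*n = (n - 3)*(n^2 + 2*n) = n*(n - 3)*(n + 2)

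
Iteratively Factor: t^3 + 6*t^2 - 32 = (t - 2)*(t^2 + 8*t + 16) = (t - 2)*(t + 4)*(t + 4)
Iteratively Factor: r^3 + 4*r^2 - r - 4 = (r - 1)*(r^2 + 5*r + 4) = (r - 1)*(r + 1)*(r + 4)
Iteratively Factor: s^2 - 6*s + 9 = (s - 3)*(s - 3)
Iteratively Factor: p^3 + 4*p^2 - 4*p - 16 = (p + 4)*(p^2 - 4) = (p + 2)*(p + 4)*(p - 2)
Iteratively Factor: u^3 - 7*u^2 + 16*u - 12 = (u - 3)*(u^2 - 4*u + 4) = (u - 3)*(u - 2)*(u - 2)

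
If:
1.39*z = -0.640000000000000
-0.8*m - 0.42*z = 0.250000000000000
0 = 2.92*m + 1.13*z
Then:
No Solution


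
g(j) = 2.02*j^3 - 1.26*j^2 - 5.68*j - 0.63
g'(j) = 6.06*j^2 - 2.52*j - 5.68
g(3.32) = 40.54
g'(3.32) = 52.75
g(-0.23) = 0.59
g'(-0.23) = -4.78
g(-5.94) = -434.71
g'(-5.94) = 223.11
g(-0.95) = 1.90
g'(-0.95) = 2.18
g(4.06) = 90.73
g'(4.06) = 83.98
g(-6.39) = -542.84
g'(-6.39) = 257.87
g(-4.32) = -162.46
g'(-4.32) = 118.30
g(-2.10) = -12.97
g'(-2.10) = 26.34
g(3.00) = 25.53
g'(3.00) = 41.30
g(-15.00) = -7016.43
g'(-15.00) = 1395.62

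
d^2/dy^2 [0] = 0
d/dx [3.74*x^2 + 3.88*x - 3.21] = 7.48*x + 3.88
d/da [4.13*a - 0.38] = 4.13000000000000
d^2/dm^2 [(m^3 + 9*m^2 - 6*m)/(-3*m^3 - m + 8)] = 2*(-81*m^6 + 171*m^5 - 63*m^4 - 1531*m^3 + 888*m^2 - 192*m - 528)/(27*m^9 + 27*m^7 - 216*m^6 + 9*m^5 - 144*m^4 + 577*m^3 - 24*m^2 + 192*m - 512)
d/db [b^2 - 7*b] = 2*b - 7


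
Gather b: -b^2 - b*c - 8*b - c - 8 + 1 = -b^2 + b*(-c - 8) - c - 7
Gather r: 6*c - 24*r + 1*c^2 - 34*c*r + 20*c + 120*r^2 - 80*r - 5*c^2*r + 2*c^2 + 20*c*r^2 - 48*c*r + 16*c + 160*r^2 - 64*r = 3*c^2 + 42*c + r^2*(20*c + 280) + r*(-5*c^2 - 82*c - 168)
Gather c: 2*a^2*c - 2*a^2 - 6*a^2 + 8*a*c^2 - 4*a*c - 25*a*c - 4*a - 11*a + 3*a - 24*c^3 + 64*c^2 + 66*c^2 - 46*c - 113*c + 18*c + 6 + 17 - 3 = -8*a^2 - 12*a - 24*c^3 + c^2*(8*a + 130) + c*(2*a^2 - 29*a - 141) + 20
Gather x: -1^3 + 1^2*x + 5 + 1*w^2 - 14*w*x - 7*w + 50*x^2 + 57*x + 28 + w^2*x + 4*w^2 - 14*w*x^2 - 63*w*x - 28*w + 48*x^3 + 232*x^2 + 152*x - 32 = 5*w^2 - 35*w + 48*x^3 + x^2*(282 - 14*w) + x*(w^2 - 77*w + 210)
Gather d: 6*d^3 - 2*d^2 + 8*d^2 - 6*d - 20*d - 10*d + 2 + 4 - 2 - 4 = 6*d^3 + 6*d^2 - 36*d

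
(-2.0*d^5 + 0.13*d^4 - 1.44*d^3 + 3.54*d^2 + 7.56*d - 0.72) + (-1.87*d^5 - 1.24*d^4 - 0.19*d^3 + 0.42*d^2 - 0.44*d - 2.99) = -3.87*d^5 - 1.11*d^4 - 1.63*d^3 + 3.96*d^2 + 7.12*d - 3.71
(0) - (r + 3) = -r - 3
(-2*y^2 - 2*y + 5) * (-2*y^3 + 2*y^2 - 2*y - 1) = 4*y^5 - 10*y^3 + 16*y^2 - 8*y - 5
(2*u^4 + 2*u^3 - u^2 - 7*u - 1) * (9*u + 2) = 18*u^5 + 22*u^4 - 5*u^3 - 65*u^2 - 23*u - 2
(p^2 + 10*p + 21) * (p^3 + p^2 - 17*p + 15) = p^5 + 11*p^4 + 14*p^3 - 134*p^2 - 207*p + 315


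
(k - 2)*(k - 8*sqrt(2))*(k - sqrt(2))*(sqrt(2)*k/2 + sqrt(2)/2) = sqrt(2)*k^4/2 - 9*k^3 - sqrt(2)*k^3/2 + 9*k^2 + 7*sqrt(2)*k^2 - 8*sqrt(2)*k + 18*k - 16*sqrt(2)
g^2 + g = g*(g + 1)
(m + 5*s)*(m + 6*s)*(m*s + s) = m^3*s + 11*m^2*s^2 + m^2*s + 30*m*s^3 + 11*m*s^2 + 30*s^3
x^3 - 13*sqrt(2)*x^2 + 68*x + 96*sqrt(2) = (x - 8*sqrt(2))*(x - 6*sqrt(2))*(x + sqrt(2))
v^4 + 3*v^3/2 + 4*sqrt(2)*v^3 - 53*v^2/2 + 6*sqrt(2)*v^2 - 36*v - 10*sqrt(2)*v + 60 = (v - 1)*(v + 5/2)*(v - 2*sqrt(2))*(v + 6*sqrt(2))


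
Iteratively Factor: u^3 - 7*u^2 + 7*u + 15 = (u + 1)*(u^2 - 8*u + 15) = (u - 5)*(u + 1)*(u - 3)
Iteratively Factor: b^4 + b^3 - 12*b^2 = (b)*(b^3 + b^2 - 12*b) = b*(b - 3)*(b^2 + 4*b) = b^2*(b - 3)*(b + 4)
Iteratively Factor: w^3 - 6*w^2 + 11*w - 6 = (w - 1)*(w^2 - 5*w + 6) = (w - 2)*(w - 1)*(w - 3)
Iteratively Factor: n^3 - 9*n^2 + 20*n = (n)*(n^2 - 9*n + 20) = n*(n - 4)*(n - 5)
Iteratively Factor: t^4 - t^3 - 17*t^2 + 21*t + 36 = (t + 4)*(t^3 - 5*t^2 + 3*t + 9) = (t - 3)*(t + 4)*(t^2 - 2*t - 3) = (t - 3)^2*(t + 4)*(t + 1)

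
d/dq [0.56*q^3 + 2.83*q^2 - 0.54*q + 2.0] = 1.68*q^2 + 5.66*q - 0.54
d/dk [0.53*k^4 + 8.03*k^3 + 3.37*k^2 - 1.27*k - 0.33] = 2.12*k^3 + 24.09*k^2 + 6.74*k - 1.27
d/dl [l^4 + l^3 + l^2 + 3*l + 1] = 4*l^3 + 3*l^2 + 2*l + 3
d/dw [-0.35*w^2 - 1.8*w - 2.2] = -0.7*w - 1.8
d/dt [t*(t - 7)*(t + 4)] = 3*t^2 - 6*t - 28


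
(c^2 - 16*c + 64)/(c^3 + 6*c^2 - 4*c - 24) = (c^2 - 16*c + 64)/(c^3 + 6*c^2 - 4*c - 24)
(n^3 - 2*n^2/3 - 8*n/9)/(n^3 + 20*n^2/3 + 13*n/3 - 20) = n*(3*n + 2)/(3*(n^2 + 8*n + 15))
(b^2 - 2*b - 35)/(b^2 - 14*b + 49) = (b + 5)/(b - 7)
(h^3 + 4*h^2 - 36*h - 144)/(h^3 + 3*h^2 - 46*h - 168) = (h - 6)/(h - 7)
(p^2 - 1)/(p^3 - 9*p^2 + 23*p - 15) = (p + 1)/(p^2 - 8*p + 15)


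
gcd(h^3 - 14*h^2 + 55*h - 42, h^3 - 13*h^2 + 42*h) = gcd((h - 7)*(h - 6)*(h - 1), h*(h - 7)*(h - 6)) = h^2 - 13*h + 42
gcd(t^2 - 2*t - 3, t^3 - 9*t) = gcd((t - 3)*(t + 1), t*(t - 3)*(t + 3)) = t - 3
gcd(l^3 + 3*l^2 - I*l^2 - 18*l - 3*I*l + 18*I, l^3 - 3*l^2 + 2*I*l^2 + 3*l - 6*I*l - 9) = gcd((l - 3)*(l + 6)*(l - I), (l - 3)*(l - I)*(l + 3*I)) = l^2 + l*(-3 - I) + 3*I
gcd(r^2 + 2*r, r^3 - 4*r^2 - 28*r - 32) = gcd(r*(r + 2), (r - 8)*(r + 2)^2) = r + 2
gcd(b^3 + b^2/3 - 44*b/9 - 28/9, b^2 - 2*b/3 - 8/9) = b + 2/3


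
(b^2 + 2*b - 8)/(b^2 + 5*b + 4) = (b - 2)/(b + 1)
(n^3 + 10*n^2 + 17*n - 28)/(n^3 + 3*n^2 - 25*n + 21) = (n + 4)/(n - 3)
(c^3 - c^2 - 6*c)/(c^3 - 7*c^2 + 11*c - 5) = c*(c^2 - c - 6)/(c^3 - 7*c^2 + 11*c - 5)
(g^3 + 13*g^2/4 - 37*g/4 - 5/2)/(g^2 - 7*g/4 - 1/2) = g + 5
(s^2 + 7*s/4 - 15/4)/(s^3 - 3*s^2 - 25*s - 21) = (s - 5/4)/(s^2 - 6*s - 7)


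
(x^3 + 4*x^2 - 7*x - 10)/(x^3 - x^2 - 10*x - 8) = (x^2 + 3*x - 10)/(x^2 - 2*x - 8)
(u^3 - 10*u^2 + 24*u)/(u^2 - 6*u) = u - 4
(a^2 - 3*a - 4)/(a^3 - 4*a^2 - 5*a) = (a - 4)/(a*(a - 5))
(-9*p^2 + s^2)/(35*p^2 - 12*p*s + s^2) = (-9*p^2 + s^2)/(35*p^2 - 12*p*s + s^2)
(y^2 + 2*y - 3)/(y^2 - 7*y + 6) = (y + 3)/(y - 6)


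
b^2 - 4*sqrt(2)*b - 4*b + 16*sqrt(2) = (b - 4)*(b - 4*sqrt(2))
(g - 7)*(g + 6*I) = g^2 - 7*g + 6*I*g - 42*I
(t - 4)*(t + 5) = t^2 + t - 20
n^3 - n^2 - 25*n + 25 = (n - 5)*(n - 1)*(n + 5)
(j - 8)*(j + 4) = j^2 - 4*j - 32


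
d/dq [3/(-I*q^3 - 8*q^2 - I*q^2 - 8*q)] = 3*(3*I*q^2 + 16*q + 2*I*q + 8)/(q^2*(I*q^2 + 8*q + I*q + 8)^2)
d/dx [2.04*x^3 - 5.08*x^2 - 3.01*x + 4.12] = 6.12*x^2 - 10.16*x - 3.01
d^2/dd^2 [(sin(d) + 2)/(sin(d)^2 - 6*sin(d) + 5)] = (-sin(d)^4 - 15*sin(d)^3 + 53*sin(d)^2 + 3*sin(d) - 184)/((sin(d) - 5)^3*(sin(d) - 1)^2)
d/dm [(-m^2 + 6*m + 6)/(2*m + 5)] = 2*(-m^2 - 5*m + 9)/(4*m^2 + 20*m + 25)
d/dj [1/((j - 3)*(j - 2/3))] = 3*(11 - 6*j)/(9*j^4 - 66*j^3 + 157*j^2 - 132*j + 36)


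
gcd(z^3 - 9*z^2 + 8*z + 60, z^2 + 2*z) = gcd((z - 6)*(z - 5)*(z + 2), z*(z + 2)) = z + 2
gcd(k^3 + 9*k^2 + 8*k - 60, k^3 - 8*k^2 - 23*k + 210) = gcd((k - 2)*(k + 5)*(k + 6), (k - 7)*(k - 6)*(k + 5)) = k + 5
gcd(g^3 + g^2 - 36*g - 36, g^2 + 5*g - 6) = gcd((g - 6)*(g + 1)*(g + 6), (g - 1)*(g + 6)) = g + 6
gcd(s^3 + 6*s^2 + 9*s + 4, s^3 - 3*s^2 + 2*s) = 1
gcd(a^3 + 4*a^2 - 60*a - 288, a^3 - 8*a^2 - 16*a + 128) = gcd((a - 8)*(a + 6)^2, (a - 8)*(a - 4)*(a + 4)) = a - 8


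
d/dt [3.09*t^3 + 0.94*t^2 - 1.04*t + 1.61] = 9.27*t^2 + 1.88*t - 1.04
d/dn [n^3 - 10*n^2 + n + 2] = 3*n^2 - 20*n + 1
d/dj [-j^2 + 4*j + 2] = 4 - 2*j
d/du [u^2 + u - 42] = 2*u + 1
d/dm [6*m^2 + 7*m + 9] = 12*m + 7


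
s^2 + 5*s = s*(s + 5)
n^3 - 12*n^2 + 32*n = n*(n - 8)*(n - 4)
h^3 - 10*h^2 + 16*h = h*(h - 8)*(h - 2)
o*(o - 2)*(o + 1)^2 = o^4 - 3*o^2 - 2*o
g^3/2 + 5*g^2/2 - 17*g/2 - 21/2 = (g/2 + 1/2)*(g - 3)*(g + 7)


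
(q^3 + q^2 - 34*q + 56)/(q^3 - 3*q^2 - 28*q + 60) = (q^2 + 3*q - 28)/(q^2 - q - 30)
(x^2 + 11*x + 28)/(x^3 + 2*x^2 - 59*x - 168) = (x + 4)/(x^2 - 5*x - 24)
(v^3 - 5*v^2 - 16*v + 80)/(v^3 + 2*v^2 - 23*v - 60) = (v - 4)/(v + 3)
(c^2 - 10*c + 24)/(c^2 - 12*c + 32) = (c - 6)/(c - 8)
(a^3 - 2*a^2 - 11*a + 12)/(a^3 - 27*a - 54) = (a^2 - 5*a + 4)/(a^2 - 3*a - 18)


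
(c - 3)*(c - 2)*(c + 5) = c^3 - 19*c + 30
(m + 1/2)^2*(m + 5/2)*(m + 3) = m^4 + 13*m^3/2 + 53*m^2/4 + 71*m/8 + 15/8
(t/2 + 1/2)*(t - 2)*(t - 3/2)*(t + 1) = t^4/2 - 3*t^3/4 - 3*t^2/2 + 5*t/4 + 3/2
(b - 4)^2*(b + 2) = b^3 - 6*b^2 + 32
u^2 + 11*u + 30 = (u + 5)*(u + 6)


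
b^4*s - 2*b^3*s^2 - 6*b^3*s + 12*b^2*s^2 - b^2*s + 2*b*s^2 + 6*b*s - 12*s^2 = (b - 6)*(b - 1)*(b - 2*s)*(b*s + s)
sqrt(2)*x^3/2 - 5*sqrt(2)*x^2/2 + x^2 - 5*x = x*(x - 5)*(sqrt(2)*x/2 + 1)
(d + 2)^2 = d^2 + 4*d + 4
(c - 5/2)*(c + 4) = c^2 + 3*c/2 - 10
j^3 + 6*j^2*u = j^2*(j + 6*u)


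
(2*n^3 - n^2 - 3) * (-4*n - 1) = -8*n^4 + 2*n^3 + n^2 + 12*n + 3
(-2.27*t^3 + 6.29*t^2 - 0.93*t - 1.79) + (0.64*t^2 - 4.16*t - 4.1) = -2.27*t^3 + 6.93*t^2 - 5.09*t - 5.89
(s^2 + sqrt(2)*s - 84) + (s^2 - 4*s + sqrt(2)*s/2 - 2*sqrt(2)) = 2*s^2 - 4*s + 3*sqrt(2)*s/2 - 84 - 2*sqrt(2)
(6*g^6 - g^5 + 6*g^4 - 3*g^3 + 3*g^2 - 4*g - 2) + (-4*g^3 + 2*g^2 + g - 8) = 6*g^6 - g^5 + 6*g^4 - 7*g^3 + 5*g^2 - 3*g - 10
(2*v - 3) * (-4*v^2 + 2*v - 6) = -8*v^3 + 16*v^2 - 18*v + 18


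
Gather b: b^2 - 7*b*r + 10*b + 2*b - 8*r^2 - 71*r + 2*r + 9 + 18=b^2 + b*(12 - 7*r) - 8*r^2 - 69*r + 27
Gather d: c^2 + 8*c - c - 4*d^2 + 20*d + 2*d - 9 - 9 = c^2 + 7*c - 4*d^2 + 22*d - 18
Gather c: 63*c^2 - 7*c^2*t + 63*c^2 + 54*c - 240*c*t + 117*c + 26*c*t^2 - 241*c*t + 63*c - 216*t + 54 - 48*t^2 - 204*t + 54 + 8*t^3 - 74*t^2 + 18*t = c^2*(126 - 7*t) + c*(26*t^2 - 481*t + 234) + 8*t^3 - 122*t^2 - 402*t + 108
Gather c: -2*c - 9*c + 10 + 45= 55 - 11*c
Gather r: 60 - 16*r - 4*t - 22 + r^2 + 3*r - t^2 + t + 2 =r^2 - 13*r - t^2 - 3*t + 40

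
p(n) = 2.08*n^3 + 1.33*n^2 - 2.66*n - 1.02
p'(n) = 6.24*n^2 + 2.66*n - 2.66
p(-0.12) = -0.69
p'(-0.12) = -2.89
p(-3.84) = -88.97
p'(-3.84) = 79.14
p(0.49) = -1.76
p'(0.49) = 0.14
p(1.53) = 5.47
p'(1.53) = 16.02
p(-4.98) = -211.68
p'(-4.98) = 138.85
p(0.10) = -1.27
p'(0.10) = -2.33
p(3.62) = 105.45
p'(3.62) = 88.74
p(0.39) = -1.73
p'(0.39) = -0.67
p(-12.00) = -3371.82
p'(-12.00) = 863.98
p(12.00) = 3752.82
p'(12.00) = 927.82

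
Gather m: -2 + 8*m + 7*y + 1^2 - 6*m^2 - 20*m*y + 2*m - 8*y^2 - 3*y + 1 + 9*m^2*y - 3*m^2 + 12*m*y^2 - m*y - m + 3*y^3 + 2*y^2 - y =m^2*(9*y - 9) + m*(12*y^2 - 21*y + 9) + 3*y^3 - 6*y^2 + 3*y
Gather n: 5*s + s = 6*s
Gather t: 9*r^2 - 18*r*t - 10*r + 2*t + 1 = 9*r^2 - 10*r + t*(2 - 18*r) + 1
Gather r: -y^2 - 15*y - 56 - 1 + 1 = -y^2 - 15*y - 56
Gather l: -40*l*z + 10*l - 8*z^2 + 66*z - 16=l*(10 - 40*z) - 8*z^2 + 66*z - 16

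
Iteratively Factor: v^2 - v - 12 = (v + 3)*(v - 4)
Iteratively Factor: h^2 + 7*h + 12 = (h + 4)*(h + 3)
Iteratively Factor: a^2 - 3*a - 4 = (a - 4)*(a + 1)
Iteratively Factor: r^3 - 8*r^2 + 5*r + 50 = (r - 5)*(r^2 - 3*r - 10) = (r - 5)^2*(r + 2)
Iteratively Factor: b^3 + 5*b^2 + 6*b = (b)*(b^2 + 5*b + 6) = b*(b + 3)*(b + 2)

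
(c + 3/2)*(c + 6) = c^2 + 15*c/2 + 9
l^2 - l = l*(l - 1)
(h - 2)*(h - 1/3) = h^2 - 7*h/3 + 2/3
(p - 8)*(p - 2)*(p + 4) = p^3 - 6*p^2 - 24*p + 64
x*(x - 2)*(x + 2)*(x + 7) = x^4 + 7*x^3 - 4*x^2 - 28*x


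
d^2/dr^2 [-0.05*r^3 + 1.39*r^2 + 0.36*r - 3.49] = 2.78 - 0.3*r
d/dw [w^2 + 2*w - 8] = 2*w + 2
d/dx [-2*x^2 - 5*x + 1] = -4*x - 5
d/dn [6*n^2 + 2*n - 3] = 12*n + 2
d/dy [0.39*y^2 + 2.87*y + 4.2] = 0.78*y + 2.87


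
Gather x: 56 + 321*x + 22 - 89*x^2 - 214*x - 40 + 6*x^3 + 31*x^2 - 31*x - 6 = 6*x^3 - 58*x^2 + 76*x + 32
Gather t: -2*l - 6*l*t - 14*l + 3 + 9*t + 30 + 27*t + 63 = -16*l + t*(36 - 6*l) + 96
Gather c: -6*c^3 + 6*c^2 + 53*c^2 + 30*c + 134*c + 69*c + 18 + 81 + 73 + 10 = -6*c^3 + 59*c^2 + 233*c + 182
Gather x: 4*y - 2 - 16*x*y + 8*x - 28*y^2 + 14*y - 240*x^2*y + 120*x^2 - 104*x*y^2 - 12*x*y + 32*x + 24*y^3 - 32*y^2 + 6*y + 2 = x^2*(120 - 240*y) + x*(-104*y^2 - 28*y + 40) + 24*y^3 - 60*y^2 + 24*y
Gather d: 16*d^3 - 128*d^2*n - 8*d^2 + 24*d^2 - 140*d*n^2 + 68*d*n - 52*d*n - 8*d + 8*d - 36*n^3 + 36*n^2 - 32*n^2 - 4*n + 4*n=16*d^3 + d^2*(16 - 128*n) + d*(-140*n^2 + 16*n) - 36*n^3 + 4*n^2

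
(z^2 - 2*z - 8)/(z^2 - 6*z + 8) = (z + 2)/(z - 2)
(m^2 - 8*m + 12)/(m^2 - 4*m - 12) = (m - 2)/(m + 2)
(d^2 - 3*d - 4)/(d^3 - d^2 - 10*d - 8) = 1/(d + 2)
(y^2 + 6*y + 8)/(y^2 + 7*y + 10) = (y + 4)/(y + 5)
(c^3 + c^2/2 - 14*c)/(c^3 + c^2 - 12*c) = (c - 7/2)/(c - 3)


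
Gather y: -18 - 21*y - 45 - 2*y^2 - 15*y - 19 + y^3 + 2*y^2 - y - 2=y^3 - 37*y - 84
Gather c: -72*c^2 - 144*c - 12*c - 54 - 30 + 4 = -72*c^2 - 156*c - 80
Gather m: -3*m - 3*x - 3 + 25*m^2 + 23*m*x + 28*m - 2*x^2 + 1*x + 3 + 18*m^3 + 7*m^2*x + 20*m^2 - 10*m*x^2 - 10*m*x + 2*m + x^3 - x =18*m^3 + m^2*(7*x + 45) + m*(-10*x^2 + 13*x + 27) + x^3 - 2*x^2 - 3*x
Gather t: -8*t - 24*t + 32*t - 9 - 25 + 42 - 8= 0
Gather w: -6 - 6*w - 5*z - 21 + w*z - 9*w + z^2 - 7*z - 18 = w*(z - 15) + z^2 - 12*z - 45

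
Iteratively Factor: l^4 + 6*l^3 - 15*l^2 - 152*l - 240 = (l - 5)*(l^3 + 11*l^2 + 40*l + 48) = (l - 5)*(l + 3)*(l^2 + 8*l + 16) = (l - 5)*(l + 3)*(l + 4)*(l + 4)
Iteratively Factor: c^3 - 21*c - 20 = (c - 5)*(c^2 + 5*c + 4) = (c - 5)*(c + 4)*(c + 1)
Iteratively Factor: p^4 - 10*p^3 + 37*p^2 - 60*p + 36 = (p - 2)*(p^3 - 8*p^2 + 21*p - 18) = (p - 2)^2*(p^2 - 6*p + 9) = (p - 3)*(p - 2)^2*(p - 3)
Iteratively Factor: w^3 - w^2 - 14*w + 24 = (w - 2)*(w^2 + w - 12) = (w - 2)*(w + 4)*(w - 3)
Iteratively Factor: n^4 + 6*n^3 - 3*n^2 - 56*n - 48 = (n - 3)*(n^3 + 9*n^2 + 24*n + 16) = (n - 3)*(n + 4)*(n^2 + 5*n + 4) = (n - 3)*(n + 1)*(n + 4)*(n + 4)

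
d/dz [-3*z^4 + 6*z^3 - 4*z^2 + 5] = 2*z*(-6*z^2 + 9*z - 4)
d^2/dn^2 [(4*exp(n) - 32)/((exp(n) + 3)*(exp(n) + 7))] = 4*(exp(4*n) - 42*exp(3*n) - 366*exp(2*n) - 338*exp(n) + 2121)*exp(n)/(exp(6*n) + 30*exp(5*n) + 363*exp(4*n) + 2260*exp(3*n) + 7623*exp(2*n) + 13230*exp(n) + 9261)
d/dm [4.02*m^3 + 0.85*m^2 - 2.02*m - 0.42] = 12.06*m^2 + 1.7*m - 2.02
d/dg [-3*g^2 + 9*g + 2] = 9 - 6*g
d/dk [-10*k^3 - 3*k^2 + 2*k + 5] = -30*k^2 - 6*k + 2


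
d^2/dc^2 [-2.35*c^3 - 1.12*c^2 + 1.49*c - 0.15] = -14.1*c - 2.24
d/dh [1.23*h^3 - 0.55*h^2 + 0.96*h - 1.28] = 3.69*h^2 - 1.1*h + 0.96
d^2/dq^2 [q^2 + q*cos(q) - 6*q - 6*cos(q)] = -q*cos(q) - 2*sin(q) + 6*cos(q) + 2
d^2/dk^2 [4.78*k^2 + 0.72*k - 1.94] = 9.56000000000000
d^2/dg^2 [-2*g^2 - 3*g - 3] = -4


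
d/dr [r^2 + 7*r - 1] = 2*r + 7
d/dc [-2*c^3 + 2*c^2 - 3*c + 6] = -6*c^2 + 4*c - 3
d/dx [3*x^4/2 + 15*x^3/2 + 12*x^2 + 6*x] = 6*x^3 + 45*x^2/2 + 24*x + 6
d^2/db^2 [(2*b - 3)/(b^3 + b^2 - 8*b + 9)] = 2*((2*b - 3)*(3*b^2 + 2*b - 8)^2 + (-6*b^2 - 4*b - (2*b - 3)*(3*b + 1) + 16)*(b^3 + b^2 - 8*b + 9))/(b^3 + b^2 - 8*b + 9)^3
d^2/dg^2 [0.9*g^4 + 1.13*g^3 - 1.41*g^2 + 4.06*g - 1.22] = 10.8*g^2 + 6.78*g - 2.82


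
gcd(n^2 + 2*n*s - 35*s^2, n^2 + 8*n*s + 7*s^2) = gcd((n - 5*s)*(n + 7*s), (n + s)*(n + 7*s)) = n + 7*s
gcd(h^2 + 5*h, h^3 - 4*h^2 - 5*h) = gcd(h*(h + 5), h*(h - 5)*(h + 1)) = h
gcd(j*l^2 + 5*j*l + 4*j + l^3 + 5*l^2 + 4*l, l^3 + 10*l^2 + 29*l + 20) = l^2 + 5*l + 4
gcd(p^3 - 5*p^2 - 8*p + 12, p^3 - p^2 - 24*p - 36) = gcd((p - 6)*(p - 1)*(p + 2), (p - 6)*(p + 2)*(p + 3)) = p^2 - 4*p - 12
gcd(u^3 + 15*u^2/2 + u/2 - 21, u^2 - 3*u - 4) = 1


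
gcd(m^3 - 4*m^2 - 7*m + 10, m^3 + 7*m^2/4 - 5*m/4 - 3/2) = m^2 + m - 2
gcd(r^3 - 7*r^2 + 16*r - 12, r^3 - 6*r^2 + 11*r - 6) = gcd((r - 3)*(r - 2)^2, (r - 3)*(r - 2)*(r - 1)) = r^2 - 5*r + 6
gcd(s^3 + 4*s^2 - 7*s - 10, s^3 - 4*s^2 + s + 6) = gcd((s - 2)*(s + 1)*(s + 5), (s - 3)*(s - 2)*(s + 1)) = s^2 - s - 2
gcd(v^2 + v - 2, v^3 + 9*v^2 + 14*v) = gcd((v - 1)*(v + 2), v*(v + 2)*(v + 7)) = v + 2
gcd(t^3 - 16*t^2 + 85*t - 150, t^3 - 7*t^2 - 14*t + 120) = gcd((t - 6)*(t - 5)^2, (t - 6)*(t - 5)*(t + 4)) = t^2 - 11*t + 30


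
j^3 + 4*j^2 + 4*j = j*(j + 2)^2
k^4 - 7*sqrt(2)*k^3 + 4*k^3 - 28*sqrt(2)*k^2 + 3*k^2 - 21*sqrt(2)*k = k*(k + 1)*(k + 3)*(k - 7*sqrt(2))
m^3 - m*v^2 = m*(m - v)*(m + v)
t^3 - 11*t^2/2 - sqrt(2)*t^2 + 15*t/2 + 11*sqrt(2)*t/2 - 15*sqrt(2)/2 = (t - 3)*(t - 5/2)*(t - sqrt(2))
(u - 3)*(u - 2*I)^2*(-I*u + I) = -I*u^4 - 4*u^3 + 4*I*u^3 + 16*u^2 + I*u^2 - 12*u - 16*I*u + 12*I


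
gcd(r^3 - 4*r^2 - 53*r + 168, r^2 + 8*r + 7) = r + 7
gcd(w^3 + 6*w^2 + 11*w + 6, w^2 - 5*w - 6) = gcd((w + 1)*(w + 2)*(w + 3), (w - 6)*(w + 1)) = w + 1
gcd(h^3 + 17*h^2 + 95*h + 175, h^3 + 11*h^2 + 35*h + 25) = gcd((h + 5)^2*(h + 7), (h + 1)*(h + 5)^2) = h^2 + 10*h + 25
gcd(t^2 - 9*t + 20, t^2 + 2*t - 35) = t - 5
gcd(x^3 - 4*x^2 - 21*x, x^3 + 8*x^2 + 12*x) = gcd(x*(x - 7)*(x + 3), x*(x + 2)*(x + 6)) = x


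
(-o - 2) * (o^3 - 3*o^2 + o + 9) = -o^4 + o^3 + 5*o^2 - 11*o - 18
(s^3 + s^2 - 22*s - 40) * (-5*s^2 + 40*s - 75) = -5*s^5 + 35*s^4 + 75*s^3 - 755*s^2 + 50*s + 3000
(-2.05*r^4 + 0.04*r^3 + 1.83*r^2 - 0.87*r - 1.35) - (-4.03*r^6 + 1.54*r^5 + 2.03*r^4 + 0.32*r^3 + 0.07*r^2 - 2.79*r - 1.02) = 4.03*r^6 - 1.54*r^5 - 4.08*r^4 - 0.28*r^3 + 1.76*r^2 + 1.92*r - 0.33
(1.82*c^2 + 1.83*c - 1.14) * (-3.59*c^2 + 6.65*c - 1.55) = -6.5338*c^4 + 5.5333*c^3 + 13.4411*c^2 - 10.4175*c + 1.767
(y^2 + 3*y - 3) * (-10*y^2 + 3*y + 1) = -10*y^4 - 27*y^3 + 40*y^2 - 6*y - 3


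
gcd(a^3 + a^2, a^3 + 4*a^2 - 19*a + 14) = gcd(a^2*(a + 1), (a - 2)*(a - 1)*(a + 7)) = 1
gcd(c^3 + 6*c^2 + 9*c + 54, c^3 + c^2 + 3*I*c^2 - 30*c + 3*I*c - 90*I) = c^2 + c*(6 + 3*I) + 18*I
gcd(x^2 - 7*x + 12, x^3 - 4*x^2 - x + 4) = x - 4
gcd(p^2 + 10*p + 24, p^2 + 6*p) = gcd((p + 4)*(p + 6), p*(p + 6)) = p + 6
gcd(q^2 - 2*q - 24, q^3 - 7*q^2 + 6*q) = q - 6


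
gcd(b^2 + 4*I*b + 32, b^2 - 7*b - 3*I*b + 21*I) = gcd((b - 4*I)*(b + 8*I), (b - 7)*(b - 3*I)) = 1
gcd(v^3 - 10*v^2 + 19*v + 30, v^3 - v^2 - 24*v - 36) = v - 6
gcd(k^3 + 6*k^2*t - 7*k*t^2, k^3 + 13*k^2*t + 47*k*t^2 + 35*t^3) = k + 7*t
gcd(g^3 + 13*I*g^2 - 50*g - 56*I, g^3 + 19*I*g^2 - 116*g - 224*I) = g^2 + 11*I*g - 28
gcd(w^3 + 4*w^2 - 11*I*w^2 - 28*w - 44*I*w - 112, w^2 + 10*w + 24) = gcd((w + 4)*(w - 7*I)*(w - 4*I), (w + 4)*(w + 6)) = w + 4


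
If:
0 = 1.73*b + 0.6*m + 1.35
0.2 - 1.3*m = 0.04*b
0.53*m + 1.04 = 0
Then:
No Solution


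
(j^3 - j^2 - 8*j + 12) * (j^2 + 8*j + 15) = j^5 + 7*j^4 - j^3 - 67*j^2 - 24*j + 180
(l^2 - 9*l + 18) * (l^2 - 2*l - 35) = l^4 - 11*l^3 + l^2 + 279*l - 630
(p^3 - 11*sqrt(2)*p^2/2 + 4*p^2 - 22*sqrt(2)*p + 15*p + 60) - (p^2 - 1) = p^3 - 11*sqrt(2)*p^2/2 + 3*p^2 - 22*sqrt(2)*p + 15*p + 61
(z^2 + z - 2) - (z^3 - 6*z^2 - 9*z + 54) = -z^3 + 7*z^2 + 10*z - 56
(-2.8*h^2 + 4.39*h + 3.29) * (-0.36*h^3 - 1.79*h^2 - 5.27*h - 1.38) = 1.008*h^5 + 3.4316*h^4 + 5.7135*h^3 - 25.1604*h^2 - 23.3965*h - 4.5402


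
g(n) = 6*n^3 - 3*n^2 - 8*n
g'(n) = 18*n^2 - 6*n - 8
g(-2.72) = -121.18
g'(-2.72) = 141.49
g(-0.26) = 1.77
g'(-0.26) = -5.22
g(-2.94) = -154.88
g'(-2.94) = 165.22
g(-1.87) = -34.77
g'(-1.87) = 66.16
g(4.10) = 330.30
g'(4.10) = 269.98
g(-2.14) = -55.42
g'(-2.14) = 87.27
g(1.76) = 9.34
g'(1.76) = 37.20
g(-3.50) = -266.00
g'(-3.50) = 233.50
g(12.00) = 9840.00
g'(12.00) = 2512.00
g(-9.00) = -4545.00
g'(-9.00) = 1504.00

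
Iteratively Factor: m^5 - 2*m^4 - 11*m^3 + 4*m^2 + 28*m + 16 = (m - 4)*(m^4 + 2*m^3 - 3*m^2 - 8*m - 4) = (m - 4)*(m - 2)*(m^3 + 4*m^2 + 5*m + 2) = (m - 4)*(m - 2)*(m + 1)*(m^2 + 3*m + 2) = (m - 4)*(m - 2)*(m + 1)*(m + 2)*(m + 1)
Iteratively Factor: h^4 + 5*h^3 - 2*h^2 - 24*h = (h)*(h^3 + 5*h^2 - 2*h - 24) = h*(h + 4)*(h^2 + h - 6) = h*(h - 2)*(h + 4)*(h + 3)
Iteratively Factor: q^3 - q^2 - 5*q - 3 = (q + 1)*(q^2 - 2*q - 3) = (q + 1)^2*(q - 3)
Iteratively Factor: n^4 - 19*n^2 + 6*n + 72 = (n - 3)*(n^3 + 3*n^2 - 10*n - 24) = (n - 3)*(n + 2)*(n^2 + n - 12) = (n - 3)*(n + 2)*(n + 4)*(n - 3)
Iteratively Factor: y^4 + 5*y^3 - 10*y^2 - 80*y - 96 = (y + 2)*(y^3 + 3*y^2 - 16*y - 48) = (y + 2)*(y + 4)*(y^2 - y - 12) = (y - 4)*(y + 2)*(y + 4)*(y + 3)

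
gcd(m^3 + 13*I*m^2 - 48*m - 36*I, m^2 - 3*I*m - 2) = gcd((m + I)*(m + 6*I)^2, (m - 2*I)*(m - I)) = 1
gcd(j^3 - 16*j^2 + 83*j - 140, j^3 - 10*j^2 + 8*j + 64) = j - 4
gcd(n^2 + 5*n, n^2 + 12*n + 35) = n + 5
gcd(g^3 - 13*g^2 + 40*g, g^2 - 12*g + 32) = g - 8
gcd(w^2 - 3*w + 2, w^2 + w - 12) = 1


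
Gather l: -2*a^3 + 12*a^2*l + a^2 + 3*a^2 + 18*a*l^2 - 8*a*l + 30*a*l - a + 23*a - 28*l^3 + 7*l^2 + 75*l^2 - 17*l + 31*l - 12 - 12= -2*a^3 + 4*a^2 + 22*a - 28*l^3 + l^2*(18*a + 82) + l*(12*a^2 + 22*a + 14) - 24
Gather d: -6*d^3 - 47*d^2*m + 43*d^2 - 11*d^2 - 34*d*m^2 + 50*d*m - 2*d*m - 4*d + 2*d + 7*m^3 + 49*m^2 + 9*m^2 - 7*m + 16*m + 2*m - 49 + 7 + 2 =-6*d^3 + d^2*(32 - 47*m) + d*(-34*m^2 + 48*m - 2) + 7*m^3 + 58*m^2 + 11*m - 40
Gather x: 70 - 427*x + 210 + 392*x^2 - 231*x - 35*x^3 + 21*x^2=-35*x^3 + 413*x^2 - 658*x + 280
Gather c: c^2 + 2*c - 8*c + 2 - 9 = c^2 - 6*c - 7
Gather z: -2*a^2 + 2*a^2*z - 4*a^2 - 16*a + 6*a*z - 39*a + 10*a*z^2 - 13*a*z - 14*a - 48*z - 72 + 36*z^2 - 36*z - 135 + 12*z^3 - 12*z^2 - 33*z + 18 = -6*a^2 - 69*a + 12*z^3 + z^2*(10*a + 24) + z*(2*a^2 - 7*a - 117) - 189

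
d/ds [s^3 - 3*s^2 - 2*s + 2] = 3*s^2 - 6*s - 2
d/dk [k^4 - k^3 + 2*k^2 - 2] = k*(4*k^2 - 3*k + 4)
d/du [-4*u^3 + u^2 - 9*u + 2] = -12*u^2 + 2*u - 9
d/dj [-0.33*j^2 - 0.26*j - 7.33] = -0.66*j - 0.26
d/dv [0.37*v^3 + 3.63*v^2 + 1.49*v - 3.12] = 1.11*v^2 + 7.26*v + 1.49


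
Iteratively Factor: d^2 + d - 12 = (d + 4)*(d - 3)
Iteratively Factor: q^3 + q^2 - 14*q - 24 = (q - 4)*(q^2 + 5*q + 6) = (q - 4)*(q + 2)*(q + 3)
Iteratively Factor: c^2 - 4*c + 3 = (c - 1)*(c - 3)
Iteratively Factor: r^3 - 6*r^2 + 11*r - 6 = (r - 1)*(r^2 - 5*r + 6) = (r - 2)*(r - 1)*(r - 3)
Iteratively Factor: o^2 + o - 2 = (o + 2)*(o - 1)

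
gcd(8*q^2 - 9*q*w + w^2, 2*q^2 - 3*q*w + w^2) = q - w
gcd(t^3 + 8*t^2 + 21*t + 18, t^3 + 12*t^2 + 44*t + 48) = t + 2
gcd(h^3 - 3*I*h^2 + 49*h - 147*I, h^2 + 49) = h^2 + 49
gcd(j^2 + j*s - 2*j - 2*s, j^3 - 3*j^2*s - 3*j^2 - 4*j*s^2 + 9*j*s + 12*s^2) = j + s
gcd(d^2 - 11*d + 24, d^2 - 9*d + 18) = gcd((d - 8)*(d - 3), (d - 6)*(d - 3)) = d - 3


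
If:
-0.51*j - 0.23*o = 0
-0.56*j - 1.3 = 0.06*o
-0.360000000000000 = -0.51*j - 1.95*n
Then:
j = -3.04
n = 0.98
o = 6.75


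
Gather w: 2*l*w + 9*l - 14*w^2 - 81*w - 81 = 9*l - 14*w^2 + w*(2*l - 81) - 81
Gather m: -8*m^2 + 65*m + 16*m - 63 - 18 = -8*m^2 + 81*m - 81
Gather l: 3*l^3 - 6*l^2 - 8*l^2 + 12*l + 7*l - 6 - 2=3*l^3 - 14*l^2 + 19*l - 8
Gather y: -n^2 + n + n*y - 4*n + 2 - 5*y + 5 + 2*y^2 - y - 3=-n^2 - 3*n + 2*y^2 + y*(n - 6) + 4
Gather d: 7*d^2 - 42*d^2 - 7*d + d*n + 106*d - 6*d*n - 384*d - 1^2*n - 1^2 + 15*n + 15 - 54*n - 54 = -35*d^2 + d*(-5*n - 285) - 40*n - 40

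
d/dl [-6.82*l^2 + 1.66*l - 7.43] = 1.66 - 13.64*l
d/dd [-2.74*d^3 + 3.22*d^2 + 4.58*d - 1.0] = -8.22*d^2 + 6.44*d + 4.58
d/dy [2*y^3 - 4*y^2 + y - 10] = 6*y^2 - 8*y + 1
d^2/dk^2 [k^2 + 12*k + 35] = 2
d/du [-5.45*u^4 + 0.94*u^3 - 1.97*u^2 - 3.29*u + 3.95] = -21.8*u^3 + 2.82*u^2 - 3.94*u - 3.29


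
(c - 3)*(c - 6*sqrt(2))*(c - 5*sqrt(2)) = c^3 - 11*sqrt(2)*c^2 - 3*c^2 + 33*sqrt(2)*c + 60*c - 180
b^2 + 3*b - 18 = (b - 3)*(b + 6)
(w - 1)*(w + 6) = w^2 + 5*w - 6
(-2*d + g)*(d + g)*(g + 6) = -2*d^2*g - 12*d^2 - d*g^2 - 6*d*g + g^3 + 6*g^2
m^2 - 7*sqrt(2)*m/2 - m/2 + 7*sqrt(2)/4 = (m - 1/2)*(m - 7*sqrt(2)/2)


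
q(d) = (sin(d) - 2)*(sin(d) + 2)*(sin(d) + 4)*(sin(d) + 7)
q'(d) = (sin(d) - 2)*(sin(d) + 2)*(sin(d) + 4)*cos(d) + (sin(d) - 2)*(sin(d) + 2)*(sin(d) + 7)*cos(d) + (sin(d) - 2)*(sin(d) + 4)*(sin(d) + 7)*cos(d) + (sin(d) + 2)*(sin(d) + 4)*(sin(d) + 7)*cos(d) = (4*sin(d)^3 + 33*sin(d)^2 + 48*sin(d) - 44)*cos(d)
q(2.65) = -126.22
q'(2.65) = 11.96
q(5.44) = -70.03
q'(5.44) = -41.97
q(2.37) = -127.05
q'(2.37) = -4.92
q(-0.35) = -94.52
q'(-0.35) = -53.30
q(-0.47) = -88.13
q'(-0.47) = -52.91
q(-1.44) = -54.54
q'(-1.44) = -8.22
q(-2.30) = -70.10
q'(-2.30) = 42.04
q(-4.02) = -126.28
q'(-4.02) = -9.14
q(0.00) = -112.00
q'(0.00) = -44.00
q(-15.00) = -76.08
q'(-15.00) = 47.37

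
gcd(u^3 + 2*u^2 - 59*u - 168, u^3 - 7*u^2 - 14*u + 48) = u^2 - 5*u - 24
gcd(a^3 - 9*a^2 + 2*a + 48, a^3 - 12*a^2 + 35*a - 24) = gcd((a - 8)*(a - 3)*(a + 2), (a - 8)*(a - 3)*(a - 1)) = a^2 - 11*a + 24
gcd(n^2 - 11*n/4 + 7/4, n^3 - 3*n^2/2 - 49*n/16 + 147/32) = n - 7/4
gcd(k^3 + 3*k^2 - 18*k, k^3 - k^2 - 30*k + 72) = k^2 + 3*k - 18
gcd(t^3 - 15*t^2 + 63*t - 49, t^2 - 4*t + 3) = t - 1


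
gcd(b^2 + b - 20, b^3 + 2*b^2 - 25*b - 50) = b + 5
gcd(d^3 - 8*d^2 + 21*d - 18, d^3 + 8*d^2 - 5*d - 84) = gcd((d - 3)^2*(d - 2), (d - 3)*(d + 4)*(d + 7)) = d - 3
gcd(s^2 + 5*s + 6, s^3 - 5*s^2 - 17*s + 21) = s + 3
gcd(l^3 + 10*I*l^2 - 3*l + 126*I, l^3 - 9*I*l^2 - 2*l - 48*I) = l - 3*I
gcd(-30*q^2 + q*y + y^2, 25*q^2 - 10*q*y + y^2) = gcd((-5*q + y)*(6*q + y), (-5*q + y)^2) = -5*q + y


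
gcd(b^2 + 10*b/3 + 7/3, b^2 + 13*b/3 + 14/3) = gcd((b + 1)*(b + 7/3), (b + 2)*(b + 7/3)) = b + 7/3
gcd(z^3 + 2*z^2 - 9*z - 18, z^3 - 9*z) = z^2 - 9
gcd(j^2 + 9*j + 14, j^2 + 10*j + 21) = j + 7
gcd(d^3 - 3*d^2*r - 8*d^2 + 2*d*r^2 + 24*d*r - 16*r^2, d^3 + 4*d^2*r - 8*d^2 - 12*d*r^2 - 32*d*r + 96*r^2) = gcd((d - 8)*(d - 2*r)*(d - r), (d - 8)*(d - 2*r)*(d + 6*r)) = -d^2 + 2*d*r + 8*d - 16*r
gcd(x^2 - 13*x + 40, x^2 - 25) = x - 5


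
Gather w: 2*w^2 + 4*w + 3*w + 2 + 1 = 2*w^2 + 7*w + 3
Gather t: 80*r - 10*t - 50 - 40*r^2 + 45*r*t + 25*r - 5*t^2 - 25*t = -40*r^2 + 105*r - 5*t^2 + t*(45*r - 35) - 50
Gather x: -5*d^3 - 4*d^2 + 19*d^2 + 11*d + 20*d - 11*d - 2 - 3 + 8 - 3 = -5*d^3 + 15*d^2 + 20*d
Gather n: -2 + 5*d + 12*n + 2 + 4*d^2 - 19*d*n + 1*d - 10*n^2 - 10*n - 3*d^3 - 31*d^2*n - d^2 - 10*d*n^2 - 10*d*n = -3*d^3 + 3*d^2 + 6*d + n^2*(-10*d - 10) + n*(-31*d^2 - 29*d + 2)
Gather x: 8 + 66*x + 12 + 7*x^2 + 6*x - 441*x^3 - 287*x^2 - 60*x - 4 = -441*x^3 - 280*x^2 + 12*x + 16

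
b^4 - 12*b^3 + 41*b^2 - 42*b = b*(b - 7)*(b - 3)*(b - 2)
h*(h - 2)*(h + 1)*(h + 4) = h^4 + 3*h^3 - 6*h^2 - 8*h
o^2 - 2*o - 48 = (o - 8)*(o + 6)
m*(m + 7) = m^2 + 7*m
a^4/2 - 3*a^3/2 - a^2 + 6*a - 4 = (a/2 + 1)*(a - 2)^2*(a - 1)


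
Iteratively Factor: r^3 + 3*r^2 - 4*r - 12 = (r + 3)*(r^2 - 4) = (r + 2)*(r + 3)*(r - 2)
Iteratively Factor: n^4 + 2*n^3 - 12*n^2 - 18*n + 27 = (n + 3)*(n^3 - n^2 - 9*n + 9) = (n - 3)*(n + 3)*(n^2 + 2*n - 3) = (n - 3)*(n + 3)^2*(n - 1)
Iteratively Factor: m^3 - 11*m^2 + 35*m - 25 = (m - 1)*(m^2 - 10*m + 25) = (m - 5)*(m - 1)*(m - 5)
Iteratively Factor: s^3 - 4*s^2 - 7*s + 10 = (s - 5)*(s^2 + s - 2) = (s - 5)*(s + 2)*(s - 1)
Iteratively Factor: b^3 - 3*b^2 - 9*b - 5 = (b - 5)*(b^2 + 2*b + 1) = (b - 5)*(b + 1)*(b + 1)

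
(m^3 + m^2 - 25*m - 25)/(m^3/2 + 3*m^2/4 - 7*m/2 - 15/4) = 4*(m^2 - 25)/(2*m^2 + m - 15)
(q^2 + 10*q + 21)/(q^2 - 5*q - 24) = (q + 7)/(q - 8)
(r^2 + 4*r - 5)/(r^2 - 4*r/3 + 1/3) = 3*(r + 5)/(3*r - 1)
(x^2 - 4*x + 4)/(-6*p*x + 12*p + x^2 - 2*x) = (x - 2)/(-6*p + x)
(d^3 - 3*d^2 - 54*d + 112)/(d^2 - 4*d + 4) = (d^2 - d - 56)/(d - 2)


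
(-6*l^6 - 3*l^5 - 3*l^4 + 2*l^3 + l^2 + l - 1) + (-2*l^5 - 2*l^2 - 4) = -6*l^6 - 5*l^5 - 3*l^4 + 2*l^3 - l^2 + l - 5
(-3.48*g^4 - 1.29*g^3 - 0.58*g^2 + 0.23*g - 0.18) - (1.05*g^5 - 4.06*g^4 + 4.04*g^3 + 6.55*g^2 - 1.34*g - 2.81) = -1.05*g^5 + 0.58*g^4 - 5.33*g^3 - 7.13*g^2 + 1.57*g + 2.63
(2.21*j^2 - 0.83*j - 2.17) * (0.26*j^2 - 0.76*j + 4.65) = 0.5746*j^4 - 1.8954*j^3 + 10.3431*j^2 - 2.2103*j - 10.0905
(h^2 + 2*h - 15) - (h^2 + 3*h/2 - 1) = h/2 - 14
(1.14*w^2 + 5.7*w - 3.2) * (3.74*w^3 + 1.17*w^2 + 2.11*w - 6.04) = 4.2636*w^5 + 22.6518*w^4 - 2.8936*w^3 + 1.3974*w^2 - 41.18*w + 19.328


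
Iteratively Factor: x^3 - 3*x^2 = (x)*(x^2 - 3*x) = x*(x - 3)*(x)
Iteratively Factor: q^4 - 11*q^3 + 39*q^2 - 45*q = (q - 3)*(q^3 - 8*q^2 + 15*q) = q*(q - 3)*(q^2 - 8*q + 15) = q*(q - 5)*(q - 3)*(q - 3)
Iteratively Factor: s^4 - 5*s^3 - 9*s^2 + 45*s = (s - 5)*(s^3 - 9*s) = s*(s - 5)*(s^2 - 9) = s*(s - 5)*(s - 3)*(s + 3)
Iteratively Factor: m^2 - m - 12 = (m + 3)*(m - 4)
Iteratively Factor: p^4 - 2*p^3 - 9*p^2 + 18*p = (p - 3)*(p^3 + p^2 - 6*p) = (p - 3)*(p + 3)*(p^2 - 2*p) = p*(p - 3)*(p + 3)*(p - 2)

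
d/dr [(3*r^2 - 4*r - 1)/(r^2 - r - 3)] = (r^2 - 16*r + 11)/(r^4 - 2*r^3 - 5*r^2 + 6*r + 9)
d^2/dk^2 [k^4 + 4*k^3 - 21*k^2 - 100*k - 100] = 12*k^2 + 24*k - 42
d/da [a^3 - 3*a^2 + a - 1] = 3*a^2 - 6*a + 1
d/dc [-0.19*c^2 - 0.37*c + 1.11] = -0.38*c - 0.37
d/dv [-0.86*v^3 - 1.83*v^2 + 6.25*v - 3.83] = -2.58*v^2 - 3.66*v + 6.25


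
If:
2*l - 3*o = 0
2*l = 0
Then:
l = 0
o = 0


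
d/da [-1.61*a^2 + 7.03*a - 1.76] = 7.03 - 3.22*a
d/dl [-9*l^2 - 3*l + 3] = -18*l - 3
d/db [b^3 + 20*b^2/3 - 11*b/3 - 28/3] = 3*b^2 + 40*b/3 - 11/3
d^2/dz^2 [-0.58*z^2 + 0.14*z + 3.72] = -1.16000000000000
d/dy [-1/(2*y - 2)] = 1/(2*(y - 1)^2)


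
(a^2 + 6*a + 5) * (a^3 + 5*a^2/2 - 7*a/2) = a^5 + 17*a^4/2 + 33*a^3/2 - 17*a^2/2 - 35*a/2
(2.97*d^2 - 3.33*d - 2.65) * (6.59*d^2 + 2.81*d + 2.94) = 19.5723*d^4 - 13.599*d^3 - 18.089*d^2 - 17.2367*d - 7.791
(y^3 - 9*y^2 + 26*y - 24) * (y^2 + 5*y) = y^5 - 4*y^4 - 19*y^3 + 106*y^2 - 120*y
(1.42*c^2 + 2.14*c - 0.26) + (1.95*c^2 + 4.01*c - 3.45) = 3.37*c^2 + 6.15*c - 3.71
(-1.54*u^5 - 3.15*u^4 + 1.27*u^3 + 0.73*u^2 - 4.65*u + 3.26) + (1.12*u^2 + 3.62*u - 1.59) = -1.54*u^5 - 3.15*u^4 + 1.27*u^3 + 1.85*u^2 - 1.03*u + 1.67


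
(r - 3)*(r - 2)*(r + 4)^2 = r^4 + 3*r^3 - 18*r^2 - 32*r + 96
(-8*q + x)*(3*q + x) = -24*q^2 - 5*q*x + x^2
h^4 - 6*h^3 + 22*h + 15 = (h - 5)*(h - 3)*(h + 1)^2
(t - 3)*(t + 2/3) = t^2 - 7*t/3 - 2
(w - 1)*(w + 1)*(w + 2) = w^3 + 2*w^2 - w - 2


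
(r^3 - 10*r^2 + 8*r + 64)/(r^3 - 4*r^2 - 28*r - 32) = (r - 4)/(r + 2)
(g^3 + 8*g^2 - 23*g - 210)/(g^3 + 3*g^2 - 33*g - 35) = (g + 6)/(g + 1)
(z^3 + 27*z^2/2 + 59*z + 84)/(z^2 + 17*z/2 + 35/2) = (z^2 + 10*z + 24)/(z + 5)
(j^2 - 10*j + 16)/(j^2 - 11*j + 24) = (j - 2)/(j - 3)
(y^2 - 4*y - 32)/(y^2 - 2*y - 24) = (y - 8)/(y - 6)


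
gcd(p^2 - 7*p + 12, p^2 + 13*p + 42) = 1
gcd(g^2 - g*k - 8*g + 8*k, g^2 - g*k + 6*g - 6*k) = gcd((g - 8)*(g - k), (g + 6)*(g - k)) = g - k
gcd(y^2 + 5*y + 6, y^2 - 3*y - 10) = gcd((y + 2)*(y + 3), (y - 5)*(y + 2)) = y + 2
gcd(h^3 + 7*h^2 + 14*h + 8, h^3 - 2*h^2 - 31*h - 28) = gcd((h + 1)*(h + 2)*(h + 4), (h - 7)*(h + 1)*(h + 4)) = h^2 + 5*h + 4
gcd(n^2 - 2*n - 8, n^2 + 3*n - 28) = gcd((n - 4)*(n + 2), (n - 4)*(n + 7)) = n - 4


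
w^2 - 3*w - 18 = (w - 6)*(w + 3)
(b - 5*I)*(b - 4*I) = b^2 - 9*I*b - 20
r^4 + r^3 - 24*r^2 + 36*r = r*(r - 3)*(r - 2)*(r + 6)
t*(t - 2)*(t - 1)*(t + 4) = t^4 + t^3 - 10*t^2 + 8*t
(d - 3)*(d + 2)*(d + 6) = d^3 + 5*d^2 - 12*d - 36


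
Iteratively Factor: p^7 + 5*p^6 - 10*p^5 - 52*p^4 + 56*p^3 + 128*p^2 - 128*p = (p - 2)*(p^6 + 7*p^5 + 4*p^4 - 44*p^3 - 32*p^2 + 64*p) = (p - 2)*(p + 2)*(p^5 + 5*p^4 - 6*p^3 - 32*p^2 + 32*p) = (p - 2)^2*(p + 2)*(p^4 + 7*p^3 + 8*p^2 - 16*p) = p*(p - 2)^2*(p + 2)*(p^3 + 7*p^2 + 8*p - 16) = p*(p - 2)^2*(p + 2)*(p + 4)*(p^2 + 3*p - 4) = p*(p - 2)^2*(p + 2)*(p + 4)^2*(p - 1)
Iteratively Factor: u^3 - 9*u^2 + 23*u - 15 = (u - 5)*(u^2 - 4*u + 3) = (u - 5)*(u - 3)*(u - 1)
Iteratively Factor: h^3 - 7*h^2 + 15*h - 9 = (h - 1)*(h^2 - 6*h + 9) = (h - 3)*(h - 1)*(h - 3)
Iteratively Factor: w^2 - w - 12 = (w - 4)*(w + 3)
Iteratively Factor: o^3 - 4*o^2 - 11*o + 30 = (o + 3)*(o^2 - 7*o + 10) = (o - 2)*(o + 3)*(o - 5)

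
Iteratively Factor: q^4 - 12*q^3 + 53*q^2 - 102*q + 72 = (q - 4)*(q^3 - 8*q^2 + 21*q - 18) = (q - 4)*(q - 2)*(q^2 - 6*q + 9) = (q - 4)*(q - 3)*(q - 2)*(q - 3)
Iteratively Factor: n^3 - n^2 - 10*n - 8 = (n - 4)*(n^2 + 3*n + 2) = (n - 4)*(n + 2)*(n + 1)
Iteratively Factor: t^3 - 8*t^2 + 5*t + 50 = (t - 5)*(t^2 - 3*t - 10) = (t - 5)^2*(t + 2)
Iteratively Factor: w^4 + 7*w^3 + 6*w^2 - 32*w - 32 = (w - 2)*(w^3 + 9*w^2 + 24*w + 16) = (w - 2)*(w + 4)*(w^2 + 5*w + 4) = (w - 2)*(w + 4)^2*(w + 1)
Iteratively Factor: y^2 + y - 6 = (y + 3)*(y - 2)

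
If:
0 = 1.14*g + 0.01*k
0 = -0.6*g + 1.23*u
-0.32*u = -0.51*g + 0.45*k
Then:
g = 0.00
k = 0.00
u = 0.00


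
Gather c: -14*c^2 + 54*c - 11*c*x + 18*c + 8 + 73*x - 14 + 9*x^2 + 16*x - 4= -14*c^2 + c*(72 - 11*x) + 9*x^2 + 89*x - 10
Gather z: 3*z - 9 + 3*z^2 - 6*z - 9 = 3*z^2 - 3*z - 18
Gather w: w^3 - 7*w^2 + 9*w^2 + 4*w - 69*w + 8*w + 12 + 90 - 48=w^3 + 2*w^2 - 57*w + 54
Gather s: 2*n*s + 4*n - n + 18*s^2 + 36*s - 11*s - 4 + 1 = 3*n + 18*s^2 + s*(2*n + 25) - 3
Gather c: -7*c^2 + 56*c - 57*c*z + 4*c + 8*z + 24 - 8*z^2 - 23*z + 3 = -7*c^2 + c*(60 - 57*z) - 8*z^2 - 15*z + 27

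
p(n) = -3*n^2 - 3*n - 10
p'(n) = -6*n - 3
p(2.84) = -42.72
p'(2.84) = -20.04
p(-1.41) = -11.73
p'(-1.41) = 5.46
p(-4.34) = -53.49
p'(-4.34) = 23.04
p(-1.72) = -13.72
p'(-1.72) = 7.32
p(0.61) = -12.95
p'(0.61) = -6.66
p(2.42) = -34.83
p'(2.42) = -17.52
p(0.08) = -10.26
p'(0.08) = -3.48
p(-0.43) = -9.26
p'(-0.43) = -0.42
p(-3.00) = -28.00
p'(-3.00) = 15.00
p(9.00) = -280.00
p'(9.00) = -57.00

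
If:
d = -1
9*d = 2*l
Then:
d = -1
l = -9/2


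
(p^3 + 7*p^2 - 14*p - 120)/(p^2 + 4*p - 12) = (p^2 + p - 20)/(p - 2)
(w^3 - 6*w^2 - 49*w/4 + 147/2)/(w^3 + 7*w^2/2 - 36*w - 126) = (w - 7/2)/(w + 6)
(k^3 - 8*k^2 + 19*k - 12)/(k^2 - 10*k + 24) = (k^2 - 4*k + 3)/(k - 6)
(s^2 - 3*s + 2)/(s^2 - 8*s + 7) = (s - 2)/(s - 7)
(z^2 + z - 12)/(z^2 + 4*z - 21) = (z + 4)/(z + 7)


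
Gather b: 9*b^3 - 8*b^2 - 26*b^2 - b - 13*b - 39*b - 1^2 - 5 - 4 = 9*b^3 - 34*b^2 - 53*b - 10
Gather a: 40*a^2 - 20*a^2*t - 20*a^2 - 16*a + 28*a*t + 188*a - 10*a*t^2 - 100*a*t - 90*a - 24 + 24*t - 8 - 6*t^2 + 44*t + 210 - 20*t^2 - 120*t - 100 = a^2*(20 - 20*t) + a*(-10*t^2 - 72*t + 82) - 26*t^2 - 52*t + 78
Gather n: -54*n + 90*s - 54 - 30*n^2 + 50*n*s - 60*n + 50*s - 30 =-30*n^2 + n*(50*s - 114) + 140*s - 84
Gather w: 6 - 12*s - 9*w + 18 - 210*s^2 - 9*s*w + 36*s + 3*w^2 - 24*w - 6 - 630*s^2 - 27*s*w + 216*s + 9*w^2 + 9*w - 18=-840*s^2 + 240*s + 12*w^2 + w*(-36*s - 24)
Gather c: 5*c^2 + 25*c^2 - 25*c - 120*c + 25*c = 30*c^2 - 120*c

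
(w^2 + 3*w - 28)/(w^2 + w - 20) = (w + 7)/(w + 5)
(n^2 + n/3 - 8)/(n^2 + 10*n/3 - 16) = (n + 3)/(n + 6)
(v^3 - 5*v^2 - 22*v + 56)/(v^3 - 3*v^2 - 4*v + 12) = (v^2 - 3*v - 28)/(v^2 - v - 6)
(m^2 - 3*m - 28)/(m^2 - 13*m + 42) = (m + 4)/(m - 6)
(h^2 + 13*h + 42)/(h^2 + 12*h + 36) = (h + 7)/(h + 6)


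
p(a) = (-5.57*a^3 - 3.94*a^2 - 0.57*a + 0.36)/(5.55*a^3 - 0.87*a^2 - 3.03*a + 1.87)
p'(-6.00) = 0.02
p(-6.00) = -0.88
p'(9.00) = 0.01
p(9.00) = -1.11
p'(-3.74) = 0.03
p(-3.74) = -0.83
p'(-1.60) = -0.10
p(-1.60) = -0.77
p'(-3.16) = 0.04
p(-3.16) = -0.80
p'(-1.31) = -0.56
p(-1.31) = -0.84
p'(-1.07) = -3.96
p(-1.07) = -1.22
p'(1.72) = 0.68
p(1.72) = -1.82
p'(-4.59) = 0.03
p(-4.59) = -0.85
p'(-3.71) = 0.03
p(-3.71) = -0.82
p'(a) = (-16.71*a^2 - 7.88*a - 0.57)/(5.55*a^3 - 0.87*a^2 - 3.03*a + 1.87) + (-16.65*a^2 + 1.74*a + 3.03)*(-5.57*a^3 - 3.94*a^2 - 0.57*a + 0.36)/(5.55*a^3 - 0.87*a^2 - 3.03*a + 1.87)^2 = (26.7129*a^4 + 40.0812*a^3 - 25.7994*a^2 - 14.1092*a + 0.0248999999999999)/(30.8025*a^6 - 9.657*a^5 - 32.8761*a^4 + 26.0292*a^3 + 5.9271*a^2 - 11.3322*a + 3.4969)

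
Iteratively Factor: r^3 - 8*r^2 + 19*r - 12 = (r - 4)*(r^2 - 4*r + 3) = (r - 4)*(r - 3)*(r - 1)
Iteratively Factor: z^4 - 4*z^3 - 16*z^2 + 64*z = (z - 4)*(z^3 - 16*z) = (z - 4)*(z + 4)*(z^2 - 4*z) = (z - 4)^2*(z + 4)*(z)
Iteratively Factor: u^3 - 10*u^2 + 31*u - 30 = (u - 5)*(u^2 - 5*u + 6) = (u - 5)*(u - 3)*(u - 2)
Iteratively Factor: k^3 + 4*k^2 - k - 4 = (k + 4)*(k^2 - 1) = (k + 1)*(k + 4)*(k - 1)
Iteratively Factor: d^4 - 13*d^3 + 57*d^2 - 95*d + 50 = (d - 2)*(d^3 - 11*d^2 + 35*d - 25) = (d - 2)*(d - 1)*(d^2 - 10*d + 25) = (d - 5)*(d - 2)*(d - 1)*(d - 5)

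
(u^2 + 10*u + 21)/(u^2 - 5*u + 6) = (u^2 + 10*u + 21)/(u^2 - 5*u + 6)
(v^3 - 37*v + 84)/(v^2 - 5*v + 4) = (v^2 + 4*v - 21)/(v - 1)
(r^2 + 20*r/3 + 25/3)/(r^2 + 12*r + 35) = (r + 5/3)/(r + 7)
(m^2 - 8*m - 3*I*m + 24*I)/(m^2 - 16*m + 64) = (m - 3*I)/(m - 8)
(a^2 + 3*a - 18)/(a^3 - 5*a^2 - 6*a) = (-a^2 - 3*a + 18)/(a*(-a^2 + 5*a + 6))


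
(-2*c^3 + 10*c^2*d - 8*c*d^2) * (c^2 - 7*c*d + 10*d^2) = -2*c^5 + 24*c^4*d - 98*c^3*d^2 + 156*c^2*d^3 - 80*c*d^4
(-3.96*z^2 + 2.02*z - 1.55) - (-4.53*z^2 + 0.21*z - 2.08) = 0.57*z^2 + 1.81*z + 0.53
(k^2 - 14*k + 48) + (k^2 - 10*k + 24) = 2*k^2 - 24*k + 72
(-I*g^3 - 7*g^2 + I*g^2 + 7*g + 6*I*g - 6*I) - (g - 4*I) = -I*g^3 - 7*g^2 + I*g^2 + 6*g + 6*I*g - 2*I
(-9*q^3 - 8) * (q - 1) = -9*q^4 + 9*q^3 - 8*q + 8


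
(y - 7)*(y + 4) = y^2 - 3*y - 28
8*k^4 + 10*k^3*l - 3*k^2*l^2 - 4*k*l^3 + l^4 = (-4*k + l)*(-2*k + l)*(k + l)^2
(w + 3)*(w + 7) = w^2 + 10*w + 21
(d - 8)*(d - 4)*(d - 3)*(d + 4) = d^4 - 11*d^3 + 8*d^2 + 176*d - 384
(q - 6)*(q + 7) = q^2 + q - 42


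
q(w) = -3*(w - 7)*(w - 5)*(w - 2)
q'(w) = -3*(w - 7)*(w - 5) - 3*(w - 7)*(w - 2) - 3*(w - 5)*(w - 2)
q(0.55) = 124.86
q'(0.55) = -133.52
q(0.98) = 74.05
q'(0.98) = -103.32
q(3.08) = -24.39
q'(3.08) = -3.66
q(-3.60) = 1531.49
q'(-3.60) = -596.04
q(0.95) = 77.18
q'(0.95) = -105.32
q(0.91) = 81.45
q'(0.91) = -108.01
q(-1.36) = 535.95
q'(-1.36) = -307.89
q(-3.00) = 1200.00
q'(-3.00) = -510.00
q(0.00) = 210.00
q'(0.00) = -177.00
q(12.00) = -1050.00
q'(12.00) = -465.00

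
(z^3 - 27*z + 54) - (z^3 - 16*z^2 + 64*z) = 16*z^2 - 91*z + 54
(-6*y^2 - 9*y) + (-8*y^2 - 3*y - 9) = -14*y^2 - 12*y - 9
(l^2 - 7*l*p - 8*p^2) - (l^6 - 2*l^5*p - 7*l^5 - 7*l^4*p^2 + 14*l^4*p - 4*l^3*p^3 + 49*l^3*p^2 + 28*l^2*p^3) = -l^6 + 2*l^5*p + 7*l^5 + 7*l^4*p^2 - 14*l^4*p + 4*l^3*p^3 - 49*l^3*p^2 - 28*l^2*p^3 + l^2 - 7*l*p - 8*p^2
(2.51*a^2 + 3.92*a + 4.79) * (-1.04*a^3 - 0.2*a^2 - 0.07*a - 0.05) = -2.6104*a^5 - 4.5788*a^4 - 5.9413*a^3 - 1.3579*a^2 - 0.5313*a - 0.2395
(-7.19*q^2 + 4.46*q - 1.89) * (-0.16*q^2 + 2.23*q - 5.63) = 1.1504*q^4 - 16.7473*q^3 + 50.7279*q^2 - 29.3245*q + 10.6407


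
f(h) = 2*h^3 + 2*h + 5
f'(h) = 6*h^2 + 2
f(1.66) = 17.47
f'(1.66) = 18.53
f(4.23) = 164.83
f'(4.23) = 109.36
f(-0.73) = 2.76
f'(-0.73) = 5.20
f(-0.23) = 4.52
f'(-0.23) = 2.32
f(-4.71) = -213.39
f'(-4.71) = 135.10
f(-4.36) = -169.48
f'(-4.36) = 116.06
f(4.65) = 215.39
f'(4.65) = 131.74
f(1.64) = 17.10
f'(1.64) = 18.14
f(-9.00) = -1471.00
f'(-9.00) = 488.00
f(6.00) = 449.00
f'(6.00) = 218.00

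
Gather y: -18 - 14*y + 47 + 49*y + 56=35*y + 85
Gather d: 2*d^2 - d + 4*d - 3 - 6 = 2*d^2 + 3*d - 9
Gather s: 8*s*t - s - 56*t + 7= s*(8*t - 1) - 56*t + 7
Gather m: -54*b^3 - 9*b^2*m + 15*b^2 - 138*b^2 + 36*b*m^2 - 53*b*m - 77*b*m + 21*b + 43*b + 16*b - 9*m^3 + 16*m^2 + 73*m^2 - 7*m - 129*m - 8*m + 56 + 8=-54*b^3 - 123*b^2 + 80*b - 9*m^3 + m^2*(36*b + 89) + m*(-9*b^2 - 130*b - 144) + 64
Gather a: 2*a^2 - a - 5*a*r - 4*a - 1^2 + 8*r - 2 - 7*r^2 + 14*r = 2*a^2 + a*(-5*r - 5) - 7*r^2 + 22*r - 3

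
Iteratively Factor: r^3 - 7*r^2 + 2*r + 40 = (r - 4)*(r^2 - 3*r - 10) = (r - 4)*(r + 2)*(r - 5)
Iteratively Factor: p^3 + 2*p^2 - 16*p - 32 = (p - 4)*(p^2 + 6*p + 8) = (p - 4)*(p + 2)*(p + 4)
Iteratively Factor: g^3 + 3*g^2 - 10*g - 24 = (g - 3)*(g^2 + 6*g + 8) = (g - 3)*(g + 4)*(g + 2)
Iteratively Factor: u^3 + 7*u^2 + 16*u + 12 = (u + 3)*(u^2 + 4*u + 4) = (u + 2)*(u + 3)*(u + 2)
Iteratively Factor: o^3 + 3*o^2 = (o + 3)*(o^2) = o*(o + 3)*(o)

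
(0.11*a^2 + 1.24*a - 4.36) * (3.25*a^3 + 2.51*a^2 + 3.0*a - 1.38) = 0.3575*a^5 + 4.3061*a^4 - 10.7276*a^3 - 7.3754*a^2 - 14.7912*a + 6.0168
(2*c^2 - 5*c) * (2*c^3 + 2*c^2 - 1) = 4*c^5 - 6*c^4 - 10*c^3 - 2*c^2 + 5*c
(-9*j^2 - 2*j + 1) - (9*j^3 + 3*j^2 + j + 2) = -9*j^3 - 12*j^2 - 3*j - 1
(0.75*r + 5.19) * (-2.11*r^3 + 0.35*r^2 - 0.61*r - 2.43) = -1.5825*r^4 - 10.6884*r^3 + 1.359*r^2 - 4.9884*r - 12.6117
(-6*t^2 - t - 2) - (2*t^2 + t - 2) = -8*t^2 - 2*t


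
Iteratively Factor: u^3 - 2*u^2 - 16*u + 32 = (u + 4)*(u^2 - 6*u + 8) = (u - 4)*(u + 4)*(u - 2)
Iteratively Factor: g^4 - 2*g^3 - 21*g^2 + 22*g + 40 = (g + 1)*(g^3 - 3*g^2 - 18*g + 40) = (g + 1)*(g + 4)*(g^2 - 7*g + 10) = (g - 5)*(g + 1)*(g + 4)*(g - 2)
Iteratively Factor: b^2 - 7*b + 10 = (b - 5)*(b - 2)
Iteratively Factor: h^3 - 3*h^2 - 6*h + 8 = (h - 1)*(h^2 - 2*h - 8) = (h - 1)*(h + 2)*(h - 4)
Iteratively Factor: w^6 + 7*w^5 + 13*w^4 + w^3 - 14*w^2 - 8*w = (w)*(w^5 + 7*w^4 + 13*w^3 + w^2 - 14*w - 8) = w*(w + 2)*(w^4 + 5*w^3 + 3*w^2 - 5*w - 4) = w*(w + 2)*(w + 4)*(w^3 + w^2 - w - 1) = w*(w - 1)*(w + 2)*(w + 4)*(w^2 + 2*w + 1) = w*(w - 1)*(w + 1)*(w + 2)*(w + 4)*(w + 1)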